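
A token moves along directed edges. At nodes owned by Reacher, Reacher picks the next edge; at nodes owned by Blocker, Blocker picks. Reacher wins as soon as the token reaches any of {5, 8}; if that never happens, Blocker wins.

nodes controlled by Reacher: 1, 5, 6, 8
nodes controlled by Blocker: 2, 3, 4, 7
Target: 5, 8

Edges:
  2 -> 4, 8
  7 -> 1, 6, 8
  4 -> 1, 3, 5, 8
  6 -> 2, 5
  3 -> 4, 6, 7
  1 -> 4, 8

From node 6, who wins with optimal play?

Reacher

A0 = {5, 8}
A1: add {1, 6} — 1 (Reacher) has 1→8; 6 (Reacher) has 6→5.
6 ∈ A1, so Reacher can force the target.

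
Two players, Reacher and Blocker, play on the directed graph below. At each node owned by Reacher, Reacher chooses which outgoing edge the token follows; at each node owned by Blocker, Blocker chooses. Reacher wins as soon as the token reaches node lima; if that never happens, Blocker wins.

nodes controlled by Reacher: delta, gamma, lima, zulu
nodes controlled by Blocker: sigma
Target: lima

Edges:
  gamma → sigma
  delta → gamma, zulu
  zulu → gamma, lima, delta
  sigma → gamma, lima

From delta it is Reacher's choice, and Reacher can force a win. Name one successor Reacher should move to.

zulu

A0 = {lima}
A1: add {zulu} — zulu (Reacher) has zulu→lima.
A2: add {delta} — delta (Reacher) has delta→zulu.
A3 = A2; e.g. gamma (Reacher) has no edge into A2. Fixed point.
From delta, successor zulu is in the attractor (rank 1); the other successor gamma is not.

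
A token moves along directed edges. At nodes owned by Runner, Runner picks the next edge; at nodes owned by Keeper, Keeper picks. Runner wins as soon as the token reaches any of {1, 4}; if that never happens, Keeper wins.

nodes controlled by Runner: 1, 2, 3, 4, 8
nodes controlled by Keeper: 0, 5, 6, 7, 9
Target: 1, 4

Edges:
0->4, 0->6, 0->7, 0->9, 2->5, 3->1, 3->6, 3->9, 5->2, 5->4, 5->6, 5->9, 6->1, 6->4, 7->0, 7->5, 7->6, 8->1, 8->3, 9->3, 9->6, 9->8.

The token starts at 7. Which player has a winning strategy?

Keeper

A0 = {1, 4}
A1: add {3, 6, 8} — 3 (Runner) has 3→1; 6 (Keeper): all of {1, 4} already in; 8 (Runner) has 8→1.
A2: add {9} — 9 (Keeper): all of {3, 6, 8} already in.
A3 = A2; e.g. 0 (Keeper) can still go to 7. Fixed point.
7 never enters the attractor, so Keeper can avoid the target forever.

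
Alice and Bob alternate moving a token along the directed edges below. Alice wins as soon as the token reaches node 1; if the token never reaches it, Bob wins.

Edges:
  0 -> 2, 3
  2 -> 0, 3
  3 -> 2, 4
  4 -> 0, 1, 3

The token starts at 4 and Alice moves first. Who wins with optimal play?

Track states (vertex, player-to-move).
A0 = {(1,Alice), (1,Bob)}
A1: add {(4,Alice)}.
(4,Alice) ∈ A1 ⇒ Alice forces the target.

Alice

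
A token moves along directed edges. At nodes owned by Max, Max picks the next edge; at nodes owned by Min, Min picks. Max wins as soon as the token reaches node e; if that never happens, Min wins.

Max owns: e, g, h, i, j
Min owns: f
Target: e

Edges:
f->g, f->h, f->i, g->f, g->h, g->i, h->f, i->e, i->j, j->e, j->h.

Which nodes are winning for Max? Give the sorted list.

A0 = {e}
A1: add {i, j} — i (Max) has i→e; j (Max) has j→e.
A2: add {g} — g (Max) has g→i.
A3 = A2; e.g. f (Min) can still go to h. Fixed point.
Max's winning region = {e, g, i, j}.

e, g, i, j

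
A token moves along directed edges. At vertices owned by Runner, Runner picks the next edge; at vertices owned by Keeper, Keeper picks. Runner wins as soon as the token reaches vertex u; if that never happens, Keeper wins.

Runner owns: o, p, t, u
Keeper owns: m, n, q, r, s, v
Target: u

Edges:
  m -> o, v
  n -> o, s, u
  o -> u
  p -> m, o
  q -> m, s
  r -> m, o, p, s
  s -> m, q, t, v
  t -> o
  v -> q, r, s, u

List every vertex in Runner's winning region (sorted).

o, p, t, u

A0 = {u}
A1: add {o} — o (Runner) has o→u.
A2: add {p, t} — p (Runner) has p→o; t (Runner) has t→o.
A3 = A2; e.g. m (Keeper) can still go to v. Fixed point.
Runner's winning region = {o, p, t, u}.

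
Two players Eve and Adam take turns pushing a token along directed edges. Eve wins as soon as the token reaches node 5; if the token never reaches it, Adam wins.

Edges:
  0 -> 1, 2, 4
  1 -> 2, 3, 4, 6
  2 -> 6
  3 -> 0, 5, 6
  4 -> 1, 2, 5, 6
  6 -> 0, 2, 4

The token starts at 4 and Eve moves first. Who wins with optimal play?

Track states (vertex, player-to-move).
A0 = {(5,Eve), (5,Adam)}
A1: add {(3,Eve), (4,Eve)}.
(4,Eve) ∈ A1 ⇒ Eve forces the target.

Eve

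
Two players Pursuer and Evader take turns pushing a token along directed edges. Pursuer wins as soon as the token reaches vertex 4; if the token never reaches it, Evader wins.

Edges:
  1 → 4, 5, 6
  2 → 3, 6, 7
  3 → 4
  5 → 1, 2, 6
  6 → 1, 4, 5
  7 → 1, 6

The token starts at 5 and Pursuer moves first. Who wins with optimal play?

Track states (vertex, player-to-move).
A0 = {(4,Pursuer), (4,Evader)}
A1: add {(1,Pursuer), (3,Pursuer), (3,Evader), (6,Pursuer)}.
A2: add {(2,Pursuer), (7,Evader)}.
A3: add {(5,Evader)}.
A4 = A3; e.g. (1,Evader) stays out. (5,Pursuer) never enters ⇒ Evader avoids the target.

Evader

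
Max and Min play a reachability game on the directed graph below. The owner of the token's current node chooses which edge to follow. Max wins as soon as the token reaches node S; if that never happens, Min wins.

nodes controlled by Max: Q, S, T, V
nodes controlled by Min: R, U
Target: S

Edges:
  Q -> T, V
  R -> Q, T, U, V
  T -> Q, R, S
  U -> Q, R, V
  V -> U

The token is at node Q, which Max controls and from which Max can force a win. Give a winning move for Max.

A0 = {S}
A1: add {T} — T (Max) has T→S.
A2: add {Q} — Q (Max) has Q→T.
A3 = A2; e.g. R (Min) can still go to U. Fixed point.
From Q, successor T is in the attractor (rank 1); the other successor V is not.

T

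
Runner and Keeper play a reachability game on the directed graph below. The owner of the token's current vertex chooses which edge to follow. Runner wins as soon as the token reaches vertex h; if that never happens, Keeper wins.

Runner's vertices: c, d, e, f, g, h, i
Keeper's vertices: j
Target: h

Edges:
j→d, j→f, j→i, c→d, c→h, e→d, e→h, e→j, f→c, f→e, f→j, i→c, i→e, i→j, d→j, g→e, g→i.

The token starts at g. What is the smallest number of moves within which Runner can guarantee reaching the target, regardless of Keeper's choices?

A0 = {h}
A1: add {c, e} — c (Runner) has c→h; e (Runner) has e→h.
A2: add {f, g, i} — f (Runner) has f→c; g (Runner) has g→e; i (Runner) has i→c.
A3 = A2; e.g. d (Runner) has no edge into A2. Fixed point.
g enters the attractor at level 2, so Runner can force the target in 2 moves from there.

2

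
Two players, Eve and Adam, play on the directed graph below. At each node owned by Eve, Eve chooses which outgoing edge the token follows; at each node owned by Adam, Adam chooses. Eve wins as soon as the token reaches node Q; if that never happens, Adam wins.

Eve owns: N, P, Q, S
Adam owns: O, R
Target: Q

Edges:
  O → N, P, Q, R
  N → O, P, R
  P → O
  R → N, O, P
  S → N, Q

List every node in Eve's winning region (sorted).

A0 = {Q}
A1: add {S} — S (Eve) has S→Q.
A2 = A1; e.g. N (Eve) has no edge into A1. Fixed point.
Eve's winning region = {Q, S}.

Q, S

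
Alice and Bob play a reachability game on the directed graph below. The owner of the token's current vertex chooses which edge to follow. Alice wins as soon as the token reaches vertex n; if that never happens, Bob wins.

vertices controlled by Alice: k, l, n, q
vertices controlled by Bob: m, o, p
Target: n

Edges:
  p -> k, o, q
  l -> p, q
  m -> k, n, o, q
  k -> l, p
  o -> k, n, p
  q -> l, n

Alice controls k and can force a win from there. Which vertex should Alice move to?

A0 = {n}
A1: add {q} — q (Alice) has q→n.
A2: add {l} — l (Alice) has l→q.
A3: add {k} — k (Alice) has k→l.
A4 = A3; e.g. m (Bob) can still go to o. Fixed point.
From k, successor l is in the attractor (rank 2); the other successor p is not.

l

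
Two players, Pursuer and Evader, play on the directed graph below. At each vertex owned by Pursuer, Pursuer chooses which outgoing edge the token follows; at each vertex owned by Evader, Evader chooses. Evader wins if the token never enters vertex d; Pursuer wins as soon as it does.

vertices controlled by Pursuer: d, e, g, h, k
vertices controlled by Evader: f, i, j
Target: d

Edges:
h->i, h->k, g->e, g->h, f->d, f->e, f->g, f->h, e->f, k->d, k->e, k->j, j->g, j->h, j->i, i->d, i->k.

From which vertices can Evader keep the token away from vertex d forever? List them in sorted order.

e, f

A0 = {d}
A1: add {k} — k (Pursuer) has k→d.
A2: add {h, i} — h (Pursuer) has h→k; i (Evader): all of {d, k} already in.
A3: add {g} — g (Pursuer) has g→h.
A4: add {j} — j (Evader): all of {g, h, i} already in.
A5 = A4; e.g. e (Pursuer) has no edge into A4. Fixed point.
Pursuer's attractor = {d, g, h, i, j, k}; Evader avoids the target exactly from the complement.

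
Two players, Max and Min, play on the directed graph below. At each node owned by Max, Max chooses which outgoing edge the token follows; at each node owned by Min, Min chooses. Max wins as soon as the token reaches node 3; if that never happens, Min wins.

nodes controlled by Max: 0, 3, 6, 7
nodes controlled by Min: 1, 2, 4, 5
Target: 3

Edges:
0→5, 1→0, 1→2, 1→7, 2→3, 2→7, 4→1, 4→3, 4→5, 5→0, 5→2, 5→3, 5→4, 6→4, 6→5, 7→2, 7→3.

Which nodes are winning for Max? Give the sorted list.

2, 3, 7

A0 = {3}
A1: add {7} — 7 (Max) has 7→3.
A2: add {2} — 2 (Min): all of {3, 7} already in.
A3 = A2; e.g. 0 (Max) has no edge into A2. Fixed point.
Max's winning region = {2, 3, 7}.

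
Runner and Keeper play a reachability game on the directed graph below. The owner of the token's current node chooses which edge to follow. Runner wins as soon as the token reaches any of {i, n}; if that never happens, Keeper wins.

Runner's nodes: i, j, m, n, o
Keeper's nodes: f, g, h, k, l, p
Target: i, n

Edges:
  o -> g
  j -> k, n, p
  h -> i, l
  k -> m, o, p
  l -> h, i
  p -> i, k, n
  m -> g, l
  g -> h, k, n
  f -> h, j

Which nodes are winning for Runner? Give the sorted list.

i, j, n

A0 = {i, n}
A1: add {j} — j (Runner) has j→n.
A2 = A1; e.g. f (Keeper) can still go to h. Fixed point.
Runner's winning region = {i, j, n}.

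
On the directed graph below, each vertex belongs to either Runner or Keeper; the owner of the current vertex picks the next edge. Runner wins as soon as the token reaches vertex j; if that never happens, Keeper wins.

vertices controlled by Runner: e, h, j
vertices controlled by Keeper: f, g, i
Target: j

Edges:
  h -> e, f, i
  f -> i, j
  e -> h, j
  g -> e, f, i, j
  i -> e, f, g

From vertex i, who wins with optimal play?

A0 = {j}
A1: add {e} — e (Runner) has e→j.
A2: add {h} — h (Runner) has h→e.
A3 = A2; e.g. f (Keeper) can still go to i. Fixed point.
i never enters the attractor, so Keeper can avoid the target forever.

Keeper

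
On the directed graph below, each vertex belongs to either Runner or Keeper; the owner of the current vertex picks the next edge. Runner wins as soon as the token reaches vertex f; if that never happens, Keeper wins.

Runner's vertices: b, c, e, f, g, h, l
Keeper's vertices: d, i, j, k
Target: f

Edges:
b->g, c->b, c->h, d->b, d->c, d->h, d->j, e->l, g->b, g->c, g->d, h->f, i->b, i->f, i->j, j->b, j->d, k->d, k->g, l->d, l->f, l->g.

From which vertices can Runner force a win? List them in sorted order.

A0 = {f}
A1: add {h, l} — h (Runner) has h→f; l (Runner) has l→f.
A2: add {c, e} — c (Runner) has c→h; e (Runner) has e→l.
A3: add {g} — g (Runner) has g→c.
A4: add {b} — b (Runner) has b→g.
A5 = A4; e.g. d (Keeper) can still go to j. Fixed point.
Runner's winning region = {b, c, e, f, g, h, l}.

b, c, e, f, g, h, l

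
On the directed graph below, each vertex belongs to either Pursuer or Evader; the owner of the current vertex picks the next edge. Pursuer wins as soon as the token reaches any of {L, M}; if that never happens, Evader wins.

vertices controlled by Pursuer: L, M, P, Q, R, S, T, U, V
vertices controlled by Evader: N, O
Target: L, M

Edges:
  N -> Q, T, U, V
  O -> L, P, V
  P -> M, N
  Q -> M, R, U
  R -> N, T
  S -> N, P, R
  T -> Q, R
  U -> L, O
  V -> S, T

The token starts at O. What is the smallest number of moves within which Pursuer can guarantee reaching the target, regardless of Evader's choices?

A0 = {L, M}
A1: add {P, Q, U} — P (Pursuer) has P→M; Q (Pursuer) has Q→M; U (Pursuer) has U→L.
A2: add {S, T} — S (Pursuer) has S→P; T (Pursuer) has T→Q.
A3: add {R, V} — R (Pursuer) has R→T; V (Pursuer) has V→S.
A4: add {N, O} — N (Evader): all of {Q, T, U, V} already in; O (Evader): all of {L, P, V} already in.
A4 = all vertices. Fixed point.
O enters the attractor at level 4, so Pursuer can force the target in 4 moves from there.

4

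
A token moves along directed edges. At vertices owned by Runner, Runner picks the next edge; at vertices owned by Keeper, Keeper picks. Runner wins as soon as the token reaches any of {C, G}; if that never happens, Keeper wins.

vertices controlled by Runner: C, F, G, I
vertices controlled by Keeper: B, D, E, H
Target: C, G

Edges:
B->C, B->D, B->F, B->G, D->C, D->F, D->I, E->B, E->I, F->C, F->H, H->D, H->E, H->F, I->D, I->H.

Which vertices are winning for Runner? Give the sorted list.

C, F, G

A0 = {C, G}
A1: add {F} — F (Runner) has F→C.
A2 = A1; e.g. B (Keeper) can still go to D. Fixed point.
Runner's winning region = {C, F, G}.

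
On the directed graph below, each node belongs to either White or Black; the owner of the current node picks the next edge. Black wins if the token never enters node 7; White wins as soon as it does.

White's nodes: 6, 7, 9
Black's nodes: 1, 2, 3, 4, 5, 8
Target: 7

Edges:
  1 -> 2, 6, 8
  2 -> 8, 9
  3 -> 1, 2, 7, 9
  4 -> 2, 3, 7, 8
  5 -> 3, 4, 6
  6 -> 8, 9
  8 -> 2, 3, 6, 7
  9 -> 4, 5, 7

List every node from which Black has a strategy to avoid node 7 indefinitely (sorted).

1, 2, 3, 4, 5, 8

A0 = {7}
A1: add {9} — 9 (White) has 9→7.
A2: add {6} — 6 (White) has 6→9.
A3 = A2; e.g. 1 (Black) can still go to 2. Fixed point.
White's attractor = {6, 7, 9}; Black avoids the target exactly from the complement.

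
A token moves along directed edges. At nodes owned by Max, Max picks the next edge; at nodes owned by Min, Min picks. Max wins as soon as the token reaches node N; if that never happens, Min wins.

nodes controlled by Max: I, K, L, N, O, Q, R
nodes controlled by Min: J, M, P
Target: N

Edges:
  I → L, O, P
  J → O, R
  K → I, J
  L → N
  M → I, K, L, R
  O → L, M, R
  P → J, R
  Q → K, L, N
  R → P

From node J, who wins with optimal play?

A0 = {N}
A1: add {L, Q} — L (Max) has L→N; Q (Max) has Q→N.
A2: add {I, O} — I (Max) has I→L; O (Max) has O→L.
A3: add {K} — K (Max) has K→I.
A4 = A3; e.g. J (Min) can still go to R. Fixed point.
J never enters the attractor, so Min can avoid the target forever.

Min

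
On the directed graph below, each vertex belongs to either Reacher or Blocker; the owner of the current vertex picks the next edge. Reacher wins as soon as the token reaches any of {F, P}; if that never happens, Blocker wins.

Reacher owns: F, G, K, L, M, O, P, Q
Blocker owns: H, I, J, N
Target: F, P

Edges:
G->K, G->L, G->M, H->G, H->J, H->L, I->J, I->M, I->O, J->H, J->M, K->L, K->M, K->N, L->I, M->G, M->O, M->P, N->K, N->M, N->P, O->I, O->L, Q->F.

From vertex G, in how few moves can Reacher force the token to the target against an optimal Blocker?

2

A0 = {F, P}
A1: add {M, Q} — M (Reacher) has M→P; Q (Reacher) has Q→F.
A2: add {G, K} — G (Reacher) has G→M; K (Reacher) has K→M.
G enters the attractor at level 2, so Reacher can force the target in 2 moves from there.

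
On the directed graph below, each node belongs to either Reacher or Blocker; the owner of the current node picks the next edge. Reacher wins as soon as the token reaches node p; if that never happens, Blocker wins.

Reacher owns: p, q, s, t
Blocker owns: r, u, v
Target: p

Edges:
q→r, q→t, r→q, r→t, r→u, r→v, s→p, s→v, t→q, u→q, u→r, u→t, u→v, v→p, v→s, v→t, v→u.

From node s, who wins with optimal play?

A0 = {p}
A1: add {s} — s (Reacher) has s→p.
A2 = A1; e.g. q (Reacher) has no edge into A1. Fixed point.
s ∈ A1, so Reacher can force the target.

Reacher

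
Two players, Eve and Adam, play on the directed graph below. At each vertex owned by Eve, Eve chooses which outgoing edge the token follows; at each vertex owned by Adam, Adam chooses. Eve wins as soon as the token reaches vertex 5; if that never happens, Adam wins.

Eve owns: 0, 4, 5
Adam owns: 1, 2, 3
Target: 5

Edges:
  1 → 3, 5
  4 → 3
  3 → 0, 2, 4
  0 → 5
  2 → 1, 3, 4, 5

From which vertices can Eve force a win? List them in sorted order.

0, 5

A0 = {5}
A1: add {0} — 0 (Eve) has 0→5.
A2 = A1; e.g. 1 (Adam) can still go to 3. Fixed point.
Eve's winning region = {0, 5}.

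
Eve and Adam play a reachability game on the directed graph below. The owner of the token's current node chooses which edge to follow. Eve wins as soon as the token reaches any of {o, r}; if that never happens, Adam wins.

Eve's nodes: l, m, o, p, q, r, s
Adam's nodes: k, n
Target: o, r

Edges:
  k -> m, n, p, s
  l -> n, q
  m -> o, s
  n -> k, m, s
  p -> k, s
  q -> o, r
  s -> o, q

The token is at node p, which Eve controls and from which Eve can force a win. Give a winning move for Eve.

A0 = {o, r}
A1: add {m, q, s} — m (Eve) has m→o; q (Eve) has q→o; s (Eve) has s→o.
A2: add {l, p} — l (Eve) has l→q; p (Eve) has p→s.
A3 = A2; e.g. k (Adam) can still go to n. Fixed point.
From p, successor s is in the attractor (rank 1); the other successor k is not.

s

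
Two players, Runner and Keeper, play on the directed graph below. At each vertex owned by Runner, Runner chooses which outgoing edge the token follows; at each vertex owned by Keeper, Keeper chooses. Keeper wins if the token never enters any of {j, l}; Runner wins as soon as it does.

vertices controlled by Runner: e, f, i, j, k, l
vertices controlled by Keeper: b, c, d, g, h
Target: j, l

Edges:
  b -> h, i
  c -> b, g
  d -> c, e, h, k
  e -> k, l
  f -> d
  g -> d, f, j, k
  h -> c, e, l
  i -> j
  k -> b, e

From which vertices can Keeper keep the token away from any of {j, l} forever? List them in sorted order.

A0 = {j, l}
A1: add {e, i} — e (Runner) has e→l; i (Runner) has i→j.
A2: add {k} — k (Runner) has k→e.
A3 = A2; e.g. b (Keeper) can still go to h. Fixed point.
Runner's attractor = {e, i, j, k, l}; Keeper avoids the target exactly from the complement.

b, c, d, f, g, h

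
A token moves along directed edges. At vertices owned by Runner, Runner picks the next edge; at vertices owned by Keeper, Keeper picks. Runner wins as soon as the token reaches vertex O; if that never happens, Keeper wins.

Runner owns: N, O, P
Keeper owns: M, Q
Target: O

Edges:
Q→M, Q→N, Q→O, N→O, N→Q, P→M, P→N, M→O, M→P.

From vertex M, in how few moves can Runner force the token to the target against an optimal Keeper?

A0 = {O}
A1: add {N} — N (Runner) has N→O.
A2: add {P} — P (Runner) has P→N.
A3: add {M} — M (Keeper): all of {O, P} already in.
M enters the attractor at level 3, so Runner can force the target in 3 moves from there.

3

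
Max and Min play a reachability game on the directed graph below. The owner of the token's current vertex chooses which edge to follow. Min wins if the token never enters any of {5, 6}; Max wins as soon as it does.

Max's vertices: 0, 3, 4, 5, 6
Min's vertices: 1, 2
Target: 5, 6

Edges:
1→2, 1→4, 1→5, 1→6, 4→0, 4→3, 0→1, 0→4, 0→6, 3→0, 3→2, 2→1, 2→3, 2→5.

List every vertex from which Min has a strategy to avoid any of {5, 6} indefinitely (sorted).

A0 = {5, 6}
A1: add {0} — 0 (Max) has 0→6.
A2: add {3, 4} — 3 (Max) has 3→0; 4 (Max) has 4→0.
A3 = A2; e.g. 1 (Min) can still go to 2. Fixed point.
Max's attractor = {0, 3, 4, 5, 6}; Min avoids the target exactly from the complement.

1, 2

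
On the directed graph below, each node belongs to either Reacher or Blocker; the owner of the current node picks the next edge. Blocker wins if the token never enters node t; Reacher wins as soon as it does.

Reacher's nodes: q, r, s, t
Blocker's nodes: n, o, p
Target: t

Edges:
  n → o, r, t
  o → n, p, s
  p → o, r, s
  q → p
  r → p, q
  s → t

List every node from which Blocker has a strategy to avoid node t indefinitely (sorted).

A0 = {t}
A1: add {s} — s (Reacher) has s→t.
A2 = A1; e.g. n (Blocker) can still go to o. Fixed point.
Reacher's attractor = {s, t}; Blocker avoids the target exactly from the complement.

n, o, p, q, r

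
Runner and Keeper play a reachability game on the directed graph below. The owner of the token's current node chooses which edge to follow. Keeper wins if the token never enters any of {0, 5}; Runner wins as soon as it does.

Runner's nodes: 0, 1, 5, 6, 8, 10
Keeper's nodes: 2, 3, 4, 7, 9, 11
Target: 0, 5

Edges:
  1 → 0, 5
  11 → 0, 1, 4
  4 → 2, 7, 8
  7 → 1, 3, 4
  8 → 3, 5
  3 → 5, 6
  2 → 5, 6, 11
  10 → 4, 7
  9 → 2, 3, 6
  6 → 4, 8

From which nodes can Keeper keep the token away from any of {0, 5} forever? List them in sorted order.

2, 4, 7, 9, 10, 11

A0 = {0, 5}
A1: add {1, 8} — 1 (Runner) has 1→0; 8 (Runner) has 8→5.
A2: add {6} — 6 (Runner) has 6→8.
A3: add {3} — 3 (Keeper): all of {5, 6} already in.
A4 = A3; e.g. 2 (Keeper) can still go to 11. Fixed point.
Runner's attractor = {0, 1, 3, 5, 6, 8}; Keeper avoids the target exactly from the complement.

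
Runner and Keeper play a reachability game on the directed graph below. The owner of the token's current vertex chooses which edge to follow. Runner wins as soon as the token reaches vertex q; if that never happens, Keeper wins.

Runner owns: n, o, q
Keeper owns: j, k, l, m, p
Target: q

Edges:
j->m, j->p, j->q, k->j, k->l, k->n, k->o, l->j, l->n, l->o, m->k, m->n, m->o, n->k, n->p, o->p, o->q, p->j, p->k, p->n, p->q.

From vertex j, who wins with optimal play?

A0 = {q}
A1: add {o} — o (Runner) has o→q.
A2 = A1; e.g. j (Keeper) can still go to m. Fixed point.
j never enters the attractor, so Keeper can avoid the target forever.

Keeper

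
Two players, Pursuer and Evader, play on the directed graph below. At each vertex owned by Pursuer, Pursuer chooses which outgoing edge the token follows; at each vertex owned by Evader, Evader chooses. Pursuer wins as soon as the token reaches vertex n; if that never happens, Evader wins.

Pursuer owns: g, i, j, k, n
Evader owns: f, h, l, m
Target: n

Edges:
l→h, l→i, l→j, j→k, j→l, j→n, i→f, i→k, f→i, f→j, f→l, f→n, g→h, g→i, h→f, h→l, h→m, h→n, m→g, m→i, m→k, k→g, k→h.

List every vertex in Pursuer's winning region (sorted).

j, n

A0 = {n}
A1: add {j} — j (Pursuer) has j→n.
A2 = A1; e.g. f (Evader) can still go to i. Fixed point.
Pursuer's winning region = {j, n}.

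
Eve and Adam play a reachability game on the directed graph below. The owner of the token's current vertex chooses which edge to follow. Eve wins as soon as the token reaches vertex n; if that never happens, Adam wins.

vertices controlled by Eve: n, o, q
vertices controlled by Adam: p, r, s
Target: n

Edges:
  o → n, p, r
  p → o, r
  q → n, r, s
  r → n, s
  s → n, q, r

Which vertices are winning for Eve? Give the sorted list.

n, o, q

A0 = {n}
A1: add {o, q} — o (Eve) has o→n; q (Eve) has q→n.
A2 = A1; e.g. p (Adam) can still go to r. Fixed point.
Eve's winning region = {n, o, q}.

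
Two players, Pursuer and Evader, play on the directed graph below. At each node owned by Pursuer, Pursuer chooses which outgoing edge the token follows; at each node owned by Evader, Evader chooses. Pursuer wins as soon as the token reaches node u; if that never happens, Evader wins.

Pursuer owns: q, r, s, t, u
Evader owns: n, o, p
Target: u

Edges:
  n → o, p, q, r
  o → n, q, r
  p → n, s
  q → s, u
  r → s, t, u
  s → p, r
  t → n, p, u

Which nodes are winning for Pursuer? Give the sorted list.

A0 = {u}
A1: add {q, r, t} — q (Pursuer) has q→u; r (Pursuer) has r→u; t (Pursuer) has t→u.
A2: add {s} — s (Pursuer) has s→r.
A3 = A2; e.g. n (Evader) can still go to o. Fixed point.
Pursuer's winning region = {q, r, s, t, u}.

q, r, s, t, u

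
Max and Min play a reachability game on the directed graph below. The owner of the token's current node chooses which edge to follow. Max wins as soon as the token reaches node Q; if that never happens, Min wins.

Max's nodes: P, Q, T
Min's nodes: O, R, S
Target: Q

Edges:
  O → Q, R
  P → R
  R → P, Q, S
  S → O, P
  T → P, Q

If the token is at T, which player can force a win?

A0 = {Q}
A1: add {T} — T (Max) has T→Q.
A2 = A1; e.g. O (Min) can still go to R. Fixed point.
T ∈ A1, so Max can force the target.

Max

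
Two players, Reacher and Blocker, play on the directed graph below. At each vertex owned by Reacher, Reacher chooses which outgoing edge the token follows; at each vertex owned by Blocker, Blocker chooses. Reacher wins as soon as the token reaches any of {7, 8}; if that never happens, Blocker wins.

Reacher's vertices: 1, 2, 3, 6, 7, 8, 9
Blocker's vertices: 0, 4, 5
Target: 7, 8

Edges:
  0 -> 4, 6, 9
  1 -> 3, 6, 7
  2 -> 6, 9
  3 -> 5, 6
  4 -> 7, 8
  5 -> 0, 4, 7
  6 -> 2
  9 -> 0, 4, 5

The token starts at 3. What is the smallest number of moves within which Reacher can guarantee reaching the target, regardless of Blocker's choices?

A0 = {7, 8}
A1: add {1, 4} — 1 (Reacher) has 1→7; 4 (Blocker): all of {7, 8} already in.
A2: add {9} — 9 (Reacher) has 9→4.
A3: add {2} — 2 (Reacher) has 2→9.
A4: add {6} — 6 (Reacher) has 6→2.
A5: add {0, 3} — 0 (Blocker): all of {4, 6, 9} already in; 3 (Reacher) has 3→6.
3 enters the attractor at level 5, so Reacher can force the target in 5 moves from there.

5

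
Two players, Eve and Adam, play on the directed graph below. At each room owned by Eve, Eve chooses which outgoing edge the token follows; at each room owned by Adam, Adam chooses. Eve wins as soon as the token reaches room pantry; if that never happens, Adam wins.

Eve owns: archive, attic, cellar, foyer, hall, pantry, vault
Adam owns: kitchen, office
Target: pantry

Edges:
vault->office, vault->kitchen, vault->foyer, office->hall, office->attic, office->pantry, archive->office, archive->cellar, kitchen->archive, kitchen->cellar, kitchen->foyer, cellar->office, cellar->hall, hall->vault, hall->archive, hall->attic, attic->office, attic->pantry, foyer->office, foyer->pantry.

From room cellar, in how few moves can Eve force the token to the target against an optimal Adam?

A0 = {pantry}
A1: add {attic, foyer} — attic (Eve) has attic→pantry; foyer (Eve) has foyer→pantry.
A2: add {hall, vault} — vault (Eve) has vault→foyer; hall (Eve) has hall→attic.
A3: add {cellar, office} — office (Adam): all of {hall, attic, pantry} already in; cellar (Eve) has cellar→hall.
cellar enters the attractor at level 3, so Eve can force the target in 3 moves from there.

3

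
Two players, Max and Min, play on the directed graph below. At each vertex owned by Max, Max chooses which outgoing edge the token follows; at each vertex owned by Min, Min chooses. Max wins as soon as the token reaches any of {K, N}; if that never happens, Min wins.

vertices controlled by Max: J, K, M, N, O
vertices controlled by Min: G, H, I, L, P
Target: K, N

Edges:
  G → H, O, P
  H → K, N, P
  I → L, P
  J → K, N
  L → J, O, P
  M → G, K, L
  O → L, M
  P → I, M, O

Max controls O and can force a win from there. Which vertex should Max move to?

M

A0 = {K, N}
A1: add {J, M} — J (Max) has J→K; M (Max) has M→K.
A2: add {O} — O (Max) has O→M.
A3 = A2; e.g. G (Min) can still go to H. Fixed point.
From O, successor M is in the attractor (rank 1); the other successor L is not.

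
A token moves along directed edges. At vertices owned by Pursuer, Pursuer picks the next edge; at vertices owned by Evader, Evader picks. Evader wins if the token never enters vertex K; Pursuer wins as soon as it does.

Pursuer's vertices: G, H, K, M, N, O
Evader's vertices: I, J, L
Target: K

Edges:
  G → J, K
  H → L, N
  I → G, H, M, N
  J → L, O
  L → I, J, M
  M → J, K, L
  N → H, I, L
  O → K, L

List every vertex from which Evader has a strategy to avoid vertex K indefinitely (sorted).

H, I, J, L, N

A0 = {K}
A1: add {G, M, O} — G (Pursuer) has G→K; M (Pursuer) has M→K; O (Pursuer) has O→K.
A2 = A1; e.g. H (Pursuer) has no edge into A1. Fixed point.
Pursuer's attractor = {G, K, M, O}; Evader avoids the target exactly from the complement.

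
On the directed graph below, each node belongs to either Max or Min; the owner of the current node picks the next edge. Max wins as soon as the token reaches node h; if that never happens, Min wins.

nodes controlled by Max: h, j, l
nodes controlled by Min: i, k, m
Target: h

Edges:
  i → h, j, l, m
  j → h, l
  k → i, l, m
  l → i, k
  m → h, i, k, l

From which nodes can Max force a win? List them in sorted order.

A0 = {h}
A1: add {j} — j (Max) has j→h.
A2 = A1; e.g. i (Min) can still go to l. Fixed point.
Max's winning region = {h, j}.

h, j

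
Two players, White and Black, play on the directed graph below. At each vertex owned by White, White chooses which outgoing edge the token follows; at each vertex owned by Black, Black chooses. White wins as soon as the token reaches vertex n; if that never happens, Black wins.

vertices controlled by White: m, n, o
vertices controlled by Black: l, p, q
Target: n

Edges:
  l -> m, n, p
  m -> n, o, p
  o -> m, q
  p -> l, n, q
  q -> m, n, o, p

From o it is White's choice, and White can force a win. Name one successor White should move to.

A0 = {n}
A1: add {m} — m (White) has m→n.
A2: add {o} — o (White) has o→m.
A3 = A2; e.g. l (Black) can still go to p. Fixed point.
From o, successor m is in the attractor (rank 1); the other successor q is not.

m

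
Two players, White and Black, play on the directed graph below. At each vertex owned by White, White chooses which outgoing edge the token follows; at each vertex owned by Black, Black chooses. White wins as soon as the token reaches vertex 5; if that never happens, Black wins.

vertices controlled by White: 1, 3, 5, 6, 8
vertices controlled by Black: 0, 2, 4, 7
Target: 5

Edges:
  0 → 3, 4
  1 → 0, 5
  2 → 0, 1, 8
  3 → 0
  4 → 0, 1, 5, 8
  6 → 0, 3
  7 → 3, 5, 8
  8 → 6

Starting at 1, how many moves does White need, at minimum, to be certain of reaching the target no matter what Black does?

1

A0 = {5}
A1: add {1} — 1 (White) has 1→5.
A2 = A1; e.g. 0 (Black) can still go to 3. Fixed point.
1 enters the attractor at level 1, so White can force the target in 1 move from there.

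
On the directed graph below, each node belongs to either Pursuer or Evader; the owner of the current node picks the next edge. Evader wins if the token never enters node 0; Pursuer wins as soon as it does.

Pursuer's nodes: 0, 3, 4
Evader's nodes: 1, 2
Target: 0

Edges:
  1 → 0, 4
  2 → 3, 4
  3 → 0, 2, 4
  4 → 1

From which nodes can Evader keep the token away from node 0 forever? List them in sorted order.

A0 = {0}
A1: add {3} — 3 (Pursuer) has 3→0.
A2 = A1; e.g. 1 (Evader) can still go to 4. Fixed point.
Pursuer's attractor = {0, 3}; Evader avoids the target exactly from the complement.

1, 2, 4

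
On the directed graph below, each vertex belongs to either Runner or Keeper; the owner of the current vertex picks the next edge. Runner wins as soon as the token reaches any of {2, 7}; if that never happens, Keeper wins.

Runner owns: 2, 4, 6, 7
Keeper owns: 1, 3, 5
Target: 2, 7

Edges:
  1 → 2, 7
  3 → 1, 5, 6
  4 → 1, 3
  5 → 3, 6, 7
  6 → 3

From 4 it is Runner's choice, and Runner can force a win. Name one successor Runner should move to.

A0 = {2, 7}
A1: add {1} — 1 (Keeper): all of {2, 7} already in.
A2: add {4} — 4 (Runner) has 4→1.
A3 = A2; e.g. 3 (Keeper) can still go to 5. Fixed point.
From 4, successor 1 is in the attractor (rank 1); the other successor 3 is not.

1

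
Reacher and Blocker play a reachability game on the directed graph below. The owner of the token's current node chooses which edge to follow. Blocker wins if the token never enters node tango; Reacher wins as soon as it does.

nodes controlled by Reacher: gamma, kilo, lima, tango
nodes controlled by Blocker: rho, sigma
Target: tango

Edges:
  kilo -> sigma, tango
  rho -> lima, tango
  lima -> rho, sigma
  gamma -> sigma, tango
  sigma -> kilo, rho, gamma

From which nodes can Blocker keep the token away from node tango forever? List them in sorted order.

A0 = {tango}
A1: add {gamma, kilo} — kilo (Reacher) has kilo→tango; gamma (Reacher) has gamma→tango.
A2 = A1; e.g. rho (Blocker) can still go to lima. Fixed point.
Reacher's attractor = {gamma, kilo, tango}; Blocker avoids the target exactly from the complement.

lima, rho, sigma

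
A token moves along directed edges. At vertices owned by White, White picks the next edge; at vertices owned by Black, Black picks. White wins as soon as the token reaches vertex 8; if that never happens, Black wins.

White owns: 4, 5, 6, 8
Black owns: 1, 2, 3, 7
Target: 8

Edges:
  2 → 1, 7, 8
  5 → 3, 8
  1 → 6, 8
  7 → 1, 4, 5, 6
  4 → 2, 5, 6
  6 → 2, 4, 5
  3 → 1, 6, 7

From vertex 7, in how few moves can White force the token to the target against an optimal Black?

4

A0 = {8}
A1: add {5} — 5 (White) has 5→8.
A2: add {4, 6} — 4 (White) has 4→5; 6 (White) has 6→5.
A3: add {1} — 1 (Black): all of {6, 8} already in.
A4: add {7} — 7 (Black): all of {1, 4, 5, 6} already in.
7 enters the attractor at level 4, so White can force the target in 4 moves from there.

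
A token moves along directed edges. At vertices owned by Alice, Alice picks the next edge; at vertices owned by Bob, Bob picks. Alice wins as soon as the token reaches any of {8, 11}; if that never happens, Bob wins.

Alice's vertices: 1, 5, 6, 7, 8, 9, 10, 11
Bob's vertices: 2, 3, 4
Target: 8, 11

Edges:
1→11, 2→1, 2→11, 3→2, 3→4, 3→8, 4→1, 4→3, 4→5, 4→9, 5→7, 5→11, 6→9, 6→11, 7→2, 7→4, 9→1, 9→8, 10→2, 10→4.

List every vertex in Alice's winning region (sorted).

1, 2, 5, 6, 7, 8, 9, 10, 11

A0 = {8, 11}
A1: add {1, 5, 6, 9} — 1 (Alice) has 1→11; 5 (Alice) has 5→11; 6 (Alice) has 6→11; 9 (Alice) has 9→8.
A2: add {2} — 2 (Bob): all of {1, 11} already in.
A3: add {7, 10} — 7 (Alice) has 7→2; 10 (Alice) has 10→2.
A4 = A3; e.g. 3 (Bob) can still go to 4. Fixed point.
Alice's winning region = {1, 2, 5, 6, 7, 8, 9, 10, 11}.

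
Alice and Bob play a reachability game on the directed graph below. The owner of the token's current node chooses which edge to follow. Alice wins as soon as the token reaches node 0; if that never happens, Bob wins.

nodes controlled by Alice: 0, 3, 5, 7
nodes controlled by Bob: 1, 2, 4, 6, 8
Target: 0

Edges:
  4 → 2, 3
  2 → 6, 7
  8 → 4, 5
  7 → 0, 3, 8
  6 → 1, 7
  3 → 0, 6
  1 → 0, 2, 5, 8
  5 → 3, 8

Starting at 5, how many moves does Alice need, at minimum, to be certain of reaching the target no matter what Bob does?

2

A0 = {0}
A1: add {3, 7} — 3 (Alice) has 3→0; 7 (Alice) has 7→0.
A2: add {5} — 5 (Alice) has 5→3.
A3 = A2; e.g. 1 (Bob) can still go to 2. Fixed point.
5 enters the attractor at level 2, so Alice can force the target in 2 moves from there.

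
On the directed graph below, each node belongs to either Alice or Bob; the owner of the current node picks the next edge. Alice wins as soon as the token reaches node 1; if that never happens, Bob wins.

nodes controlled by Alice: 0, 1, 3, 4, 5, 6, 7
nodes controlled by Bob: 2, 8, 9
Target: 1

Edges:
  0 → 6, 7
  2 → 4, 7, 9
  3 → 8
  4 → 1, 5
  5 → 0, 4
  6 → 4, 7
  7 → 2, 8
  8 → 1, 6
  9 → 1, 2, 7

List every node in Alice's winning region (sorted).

0, 1, 3, 4, 5, 6, 7, 8

A0 = {1}
A1: add {4} — 4 (Alice) has 4→1.
A2: add {5, 6} — 5 (Alice) has 5→4; 6 (Alice) has 6→4.
A3: add {0, 8} — 0 (Alice) has 0→6; 8 (Bob): all of {1, 6} already in.
A4: add {3, 7} — 3 (Alice) has 3→8; 7 (Alice) has 7→8.
A5 = A4; e.g. 2 (Bob) can still go to 9. Fixed point.
Alice's winning region = {0, 1, 3, 4, 5, 6, 7, 8}.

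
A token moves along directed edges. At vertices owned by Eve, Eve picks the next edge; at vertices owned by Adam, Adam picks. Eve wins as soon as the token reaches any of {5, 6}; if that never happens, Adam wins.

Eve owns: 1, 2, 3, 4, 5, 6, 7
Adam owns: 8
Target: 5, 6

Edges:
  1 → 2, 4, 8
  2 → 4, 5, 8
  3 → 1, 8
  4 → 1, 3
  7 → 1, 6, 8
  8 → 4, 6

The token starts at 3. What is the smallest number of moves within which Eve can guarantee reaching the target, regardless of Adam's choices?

3

A0 = {5, 6}
A1: add {2, 7} — 2 (Eve) has 2→5; 7 (Eve) has 7→6.
A2: add {1} — 1 (Eve) has 1→2.
A3: add {3, 4} — 3 (Eve) has 3→1; 4 (Eve) has 4→1.
3 enters the attractor at level 3, so Eve can force the target in 3 moves from there.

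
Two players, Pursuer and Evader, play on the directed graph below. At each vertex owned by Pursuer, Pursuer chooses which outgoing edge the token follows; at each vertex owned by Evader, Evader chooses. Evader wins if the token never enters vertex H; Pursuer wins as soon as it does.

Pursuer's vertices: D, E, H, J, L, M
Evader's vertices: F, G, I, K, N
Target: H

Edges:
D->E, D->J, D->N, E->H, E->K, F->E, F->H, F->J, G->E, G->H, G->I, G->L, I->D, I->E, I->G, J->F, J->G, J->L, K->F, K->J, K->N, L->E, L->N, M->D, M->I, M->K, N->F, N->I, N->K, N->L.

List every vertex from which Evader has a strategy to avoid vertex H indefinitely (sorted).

G, I, K, N

A0 = {H}
A1: add {E} — E (Pursuer) has E→H.
A2: add {D, L} — D (Pursuer) has D→E; L (Pursuer) has L→E.
A3: add {J, M} — J (Pursuer) has J→L; M (Pursuer) has M→D.
A4: add {F} — F (Evader): all of {E, H, J} already in.
A5 = A4; e.g. G (Evader) can still go to I. Fixed point.
Pursuer's attractor = {D, E, F, H, J, L, M}; Evader avoids the target exactly from the complement.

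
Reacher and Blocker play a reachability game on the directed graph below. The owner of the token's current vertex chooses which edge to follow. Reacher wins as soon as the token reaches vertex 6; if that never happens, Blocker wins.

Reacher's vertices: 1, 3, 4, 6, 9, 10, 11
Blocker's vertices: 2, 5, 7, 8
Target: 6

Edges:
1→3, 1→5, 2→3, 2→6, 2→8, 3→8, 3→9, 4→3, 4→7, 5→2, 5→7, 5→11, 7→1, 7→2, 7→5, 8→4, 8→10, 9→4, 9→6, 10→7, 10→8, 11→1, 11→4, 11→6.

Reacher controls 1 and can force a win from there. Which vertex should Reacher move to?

3

A0 = {6}
A1: add {9, 11} — 9 (Reacher) has 9→6; 11 (Reacher) has 11→6.
A2: add {3} — 3 (Reacher) has 3→9.
A3: add {1, 4} — 1 (Reacher) has 1→3; 4 (Reacher) has 4→3.
A4 = A3; e.g. 2 (Blocker) can still go to 8. Fixed point.
From 1, successor 3 is in the attractor (rank 2); the other successor 5 is not.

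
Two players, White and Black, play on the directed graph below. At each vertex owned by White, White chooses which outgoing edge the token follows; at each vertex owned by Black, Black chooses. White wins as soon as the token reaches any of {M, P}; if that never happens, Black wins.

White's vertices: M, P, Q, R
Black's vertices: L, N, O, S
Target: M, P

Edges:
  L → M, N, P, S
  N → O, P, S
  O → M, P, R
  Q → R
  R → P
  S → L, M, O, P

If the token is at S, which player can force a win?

A0 = {M, P}
A1: add {R} — R (White) has R→P.
A2: add {O, Q} — O (Black): all of {M, P, R} already in; Q (White) has Q→R.
A3 = A2; e.g. L (Black) can still go to N. Fixed point.
S never enters the attractor, so Black can avoid the target forever.

Black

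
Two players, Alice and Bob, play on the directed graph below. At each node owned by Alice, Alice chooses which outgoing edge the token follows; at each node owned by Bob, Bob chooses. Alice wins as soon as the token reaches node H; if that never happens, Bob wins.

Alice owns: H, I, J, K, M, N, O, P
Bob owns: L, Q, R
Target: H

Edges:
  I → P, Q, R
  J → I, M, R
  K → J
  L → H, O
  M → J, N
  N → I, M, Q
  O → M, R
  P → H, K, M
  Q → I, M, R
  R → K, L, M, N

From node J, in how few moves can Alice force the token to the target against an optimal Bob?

3

A0 = {H}
A1: add {P} — P (Alice) has P→H.
A2: add {I} — I (Alice) has I→P.
A3: add {J, N} — J (Alice) has J→I; N (Alice) has N→I.
J enters the attractor at level 3, so Alice can force the target in 3 moves from there.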